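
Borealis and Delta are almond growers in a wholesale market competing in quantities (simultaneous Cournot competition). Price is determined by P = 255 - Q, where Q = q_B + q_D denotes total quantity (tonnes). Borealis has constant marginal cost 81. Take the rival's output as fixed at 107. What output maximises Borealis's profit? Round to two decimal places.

With the rival's output fixed at 107, Borealis's profit is π_B = (255 - 107 - q_B)q_B - (81q_B) = (148 - q_B)q_B - (81q_B).
∂π_B/∂q_B = 67 - 2q_B = 0, so q_B = 67/2.

33.50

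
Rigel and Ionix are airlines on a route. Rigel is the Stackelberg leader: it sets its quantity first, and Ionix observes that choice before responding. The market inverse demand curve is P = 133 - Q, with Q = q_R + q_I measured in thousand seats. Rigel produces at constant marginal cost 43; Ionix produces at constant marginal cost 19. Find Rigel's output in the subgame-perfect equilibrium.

33

Solve by backward induction. Given q_R, the follower Ionix maximises π_I = (133 - q_R - q_I)q_I - 19q_I.
Setting the follower's marginal profit to zero, 114 - q_R - 2q_I = 0, i.e. q_I = (114 - q_R)/2.
Rigel substitutes q_I(q_R) into its own profit: π_R = q_R(133 - q_R - (114 - q_R)/2) - 43q_R = (76 - (1/2)q_R)q_R - 43q_R.
Maximising: ∂π_R/∂q_R = 33 - q_R = 0, giving q_R = 33.
Then q_I = (114 - 33)/2 = 81/2.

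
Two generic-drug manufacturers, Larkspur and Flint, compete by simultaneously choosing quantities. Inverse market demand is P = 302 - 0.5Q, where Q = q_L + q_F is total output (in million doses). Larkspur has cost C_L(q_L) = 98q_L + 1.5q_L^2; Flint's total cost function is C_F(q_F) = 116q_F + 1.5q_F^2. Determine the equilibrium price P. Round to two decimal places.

Larkspur's profit: π_L = (302 - 0.5Q)q_L - (98q_L + (3/2)q_L²). Setting ∂π_L/∂q_L = 0: 204 - 4q_L - (1/2)(q_F) = 0.
Flint's first-order condition: 186 - 4q_F - (1/2)(q_L) = 0.
Rearranging gives the reaction functions q_L = (204 - (1/2)q_F)/4 and q_F = (186 - (1/2)q_L)/4.
Substituting one into the other gives q_L = 964/21 and q_F = 856/21.
Total output Q = 260/3, so price P = 302 - (1/2)·(260/3) = 776/3.

258.67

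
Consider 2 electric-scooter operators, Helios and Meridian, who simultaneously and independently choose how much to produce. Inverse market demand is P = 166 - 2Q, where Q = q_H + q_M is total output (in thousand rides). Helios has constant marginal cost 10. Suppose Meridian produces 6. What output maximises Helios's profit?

With the rival's output fixed at 6, Helios's profit is π_H = (166 - 2·6 - 2q_H)q_H - (10q_H) = (154 - 2q_H)q_H - (10q_H).
∂π_H/∂q_H = 144 - 4q_H = 0, so q_H = 36.

36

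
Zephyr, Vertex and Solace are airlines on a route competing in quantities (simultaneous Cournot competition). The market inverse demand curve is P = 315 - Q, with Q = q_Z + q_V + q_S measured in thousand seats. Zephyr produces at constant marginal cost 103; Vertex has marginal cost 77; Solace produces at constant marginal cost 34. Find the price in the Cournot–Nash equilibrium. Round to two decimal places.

Zephyr's profit: π_Z = (315 - Q)q_Z - (103q_Z). Setting ∂π_Z/∂q_Z = 0: 212 - 2q_Z - (q_V + q_S) = 0.
Vertex's profit: π_V = (315 - Q)q_V - (77q_V). Setting ∂π_V/∂q_V = 0: 238 - 2q_V - (q_Z + q_S) = 0.
Solace's first-order condition: 281 - 2q_S - (q_Z + q_V) = 0.
Summing all 3 equations gives 731 − 4Q = 0, hence Q = 731/4.
Back-substituting: q_Z = (212 − 731/4) = 117/4, q_V = (238 − 731/4) = 221/4, q_S = (281 − 731/4) = 393/4.
Total output Q = 731/4, so price P = 315 - 731/4 = 529/4.

132.25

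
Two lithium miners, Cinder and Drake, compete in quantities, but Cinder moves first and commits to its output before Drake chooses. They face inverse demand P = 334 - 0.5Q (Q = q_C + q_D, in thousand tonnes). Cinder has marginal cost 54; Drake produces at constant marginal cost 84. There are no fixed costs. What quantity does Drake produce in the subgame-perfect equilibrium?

95

Solve by backward induction. Given q_C, the follower Drake maximises π_D = (334 - (1/2)q_C - (1/2)q_D)q_D - 84q_D.
Setting the follower's marginal profit to zero, 250 - (1/2)q_C - q_D = 0, i.e. q_D = (250 - (1/2)q_C).
Cinder substitutes q_D(q_C) into its own profit: π_C = q_C(334 - (1/2)q_C - (250 - (1/2)q_C)/2) - 54q_C = (209 - (1/4)q_C)q_C - 54q_C.
The leader's first-order condition 155 - (1/2)q_C = 0 yields q_C = 310.
Then q_D = (250 - (1/2)·310) = 95.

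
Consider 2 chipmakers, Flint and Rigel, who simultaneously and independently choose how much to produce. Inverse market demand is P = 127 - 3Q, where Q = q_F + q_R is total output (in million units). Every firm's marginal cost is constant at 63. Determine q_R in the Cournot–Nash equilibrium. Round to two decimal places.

Each firm earns π_i = (127 - 3Q)q_i - 63q_i.
First-order condition (treating rivals' output as given): 64 - 6q_i - 3q_j = 0.
With identical firms every q_j equals q_i, so q_j = q_i and 64 = 9q_i, giving q_i = 64/9.

7.11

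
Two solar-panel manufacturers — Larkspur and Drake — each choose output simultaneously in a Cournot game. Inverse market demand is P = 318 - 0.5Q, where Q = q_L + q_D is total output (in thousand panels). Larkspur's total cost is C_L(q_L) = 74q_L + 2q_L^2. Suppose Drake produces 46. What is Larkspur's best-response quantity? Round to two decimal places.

44.20

With the rival's output fixed at 46, Larkspur's profit is π_L = (318 - (1/2)·46 - (1/2)q_L)q_L - (74q_L + 2q_L²) = (295 - (1/2)q_L)q_L - (74q_L + 2q_L²).
∂π_L/∂q_L = 221 - 5q_L = 0, so q_L = 221/5.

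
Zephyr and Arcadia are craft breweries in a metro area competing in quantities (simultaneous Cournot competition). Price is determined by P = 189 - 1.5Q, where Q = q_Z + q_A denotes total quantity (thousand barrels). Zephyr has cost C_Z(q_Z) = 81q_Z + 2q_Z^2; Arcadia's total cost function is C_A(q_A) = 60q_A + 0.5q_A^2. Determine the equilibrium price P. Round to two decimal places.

131.94

Zephyr's profit: π_Z = (189 - 1.5Q)q_Z - (81q_Z + 2q_Z²). Setting ∂π_Z/∂q_Z = 0: 108 - 7q_Z - (3/2)(q_A) = 0.
Arcadia's profit: π_A = (189 - 1.5Q)q_A - (60q_A + (1/2)q_A²). Setting ∂π_A/∂q_A = 0: 129 - 4q_A - (3/2)(q_Z) = 0.
Rearranging gives the reaction functions q_Z = (108 - (3/2)q_A)/7 and q_A = (129 - (3/2)q_Z)/4.
Solving the pair: q_Z = 954/103, q_A = 28.7767.
Total output Q = 38.0388, so price P = 189 - (3/2)·38.0388 = 131.9417.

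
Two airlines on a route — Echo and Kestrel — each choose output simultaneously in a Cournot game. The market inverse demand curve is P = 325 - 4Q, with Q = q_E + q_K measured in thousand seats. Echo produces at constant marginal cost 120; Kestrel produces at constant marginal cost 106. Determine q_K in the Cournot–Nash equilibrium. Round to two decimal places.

19.42

Echo's profit: π_E = (325 - 4Q)q_E - (120q_E). Setting ∂π_E/∂q_E = 0: 205 - 8q_E - 4(q_K) = 0.
Kestrel's profit: π_K = (325 - 4Q)q_K - (106q_K). Setting ∂π_K/∂q_K = 0: 219 - 8q_K - 4(q_E) = 0.
So q_E = (205 - 4q_K)/8 and q_K = (219 - 4q_E)/8.
Solving the pair: q_E = 191/12, q_K = 233/12.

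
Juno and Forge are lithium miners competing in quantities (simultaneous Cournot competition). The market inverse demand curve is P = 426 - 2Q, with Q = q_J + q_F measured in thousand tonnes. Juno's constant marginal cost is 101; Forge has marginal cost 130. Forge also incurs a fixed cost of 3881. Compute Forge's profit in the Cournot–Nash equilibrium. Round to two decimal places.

79.50

Juno's profit: π_J = (426 - 2Q)q_J - (101q_J). Setting ∂π_J/∂q_J = 0: 325 - 4q_J - 2(q_F) = 0.
Forge's first-order condition: 296 - 4q_F - 2(q_J) = 0.
So q_J = (325 - 2q_F)/4 and q_F = (296 - 2q_J)/4.
Solving the pair: q_J = 59, q_F = 89/2.
Price P = 426 - 2·(207/2) = 219.
Forge's profit: (219 - 130)·(89/2) - 3881 = 159/2.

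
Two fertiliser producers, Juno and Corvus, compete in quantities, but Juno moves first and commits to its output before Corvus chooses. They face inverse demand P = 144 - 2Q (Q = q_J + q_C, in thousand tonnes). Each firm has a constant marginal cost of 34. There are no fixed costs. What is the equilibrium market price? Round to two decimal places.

61.50

The follower Corvus best-responds to any q_J: π_C = (144 - 2Q)q_C - 34q_C.
Setting the follower's marginal profit to zero, 110 - 2q_J - 4q_C = 0, i.e. q_C = (110 - 2q_J)/4.
The leader anticipates this reaction. Substituting into P = 144 - 2Q gives P = 89 - q_J, so π_J = (89 - q_J)q_J - 34q_J.
The leader's first-order condition 55 - 2q_J = 0 yields q_J = 55/2.
Then q_C = (110 - 2·(55/2))/4 = 55/4.
Total output Q = 165/4, so price P = 144 - 2·(165/4) = 123/2.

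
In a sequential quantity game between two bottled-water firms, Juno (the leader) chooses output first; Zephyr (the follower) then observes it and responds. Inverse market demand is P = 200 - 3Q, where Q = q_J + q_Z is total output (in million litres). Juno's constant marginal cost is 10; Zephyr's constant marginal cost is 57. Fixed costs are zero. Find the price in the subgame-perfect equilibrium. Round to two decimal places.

Solve by backward induction. Given q_J, the follower Zephyr maximises π_Z = (200 - 3q_J - 3q_Z)q_Z - 57q_Z.
Follower FOC: 143 - 3q_J - 6q_Z = 0, so q_Z(q_J) = (143 - 3q_J)/6.
The leader anticipates this reaction. Substituting into P = 200 - 3Q gives P = 257/2 - (3/2)q_J, so π_J = (257/2 - (3/2)q_J)q_J - 10q_J.
The leader's first-order condition 237/2 - 3q_J = 0 yields q_J = 79/2.
Then q_Z = (143 - 3·(79/2))/6 = 49/12.
Total output Q = 523/12, so price P = 200 - 3·(523/12) = 277/4.

69.25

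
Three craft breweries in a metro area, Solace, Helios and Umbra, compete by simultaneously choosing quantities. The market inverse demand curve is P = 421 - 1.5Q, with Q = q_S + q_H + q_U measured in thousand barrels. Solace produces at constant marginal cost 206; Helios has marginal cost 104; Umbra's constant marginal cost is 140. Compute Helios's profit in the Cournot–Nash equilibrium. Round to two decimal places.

8626.04

Solace's profit: π_S = (421 - 1.5Q)q_S - (206q_S). Setting ∂π_S/∂q_S = 0: 215 - 3q_S - (3/2)(q_H + q_U) = 0.
Helios's first-order condition: 317 - 3q_H - (3/2)(q_S + q_U) = 0.
Umbra's first-order condition: 281 - 3q_U - (3/2)(q_S + q_H) = 0.
Summing all 3 equations gives 813 − 6Q = 0, hence Q = 271/2.
Back-substituting: q_S = (215 − 813/4)/(3/2) = 47/6, q_H = (317 − 813/4)/(3/2) = 455/6, q_U = (281 − 813/4)/(3/2) = 311/6.
Price P = 421 - (3/2)·(271/2) = 871/4.
Helios's profit: (871/4 - 104)·(455/6) = 8626.0417.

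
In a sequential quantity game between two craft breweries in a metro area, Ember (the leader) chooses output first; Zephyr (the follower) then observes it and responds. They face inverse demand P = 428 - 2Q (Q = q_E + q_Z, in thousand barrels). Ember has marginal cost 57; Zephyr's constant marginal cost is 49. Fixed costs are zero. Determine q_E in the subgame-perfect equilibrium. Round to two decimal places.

Solve by backward induction. Given q_E, the follower Zephyr maximises π_Z = (428 - 2q_E - 2q_Z)q_Z - 49q_Z.
∂π_Z/∂q_Z = 379 - 2q_E - 4q_Z = 0 gives the reaction function q_Z = (379 - 2q_E)/4.
The leader anticipates this reaction. Substituting into P = 428 - 2Q gives P = 477/2 - q_E, so π_E = (477/2 - q_E)q_E - 57q_E.
Leader FOC: 363/2 - 2q_E = 0, so q_E = 363/4.
Then q_Z = (379 - 2·(363/4))/4 = 395/8.

90.75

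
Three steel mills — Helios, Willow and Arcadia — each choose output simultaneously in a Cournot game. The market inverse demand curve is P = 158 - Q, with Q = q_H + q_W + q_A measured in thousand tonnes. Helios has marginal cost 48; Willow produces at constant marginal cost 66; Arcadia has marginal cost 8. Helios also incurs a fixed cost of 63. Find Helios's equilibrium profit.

421

Helios's profit: π_H = (158 - Q)q_H - (48q_H). Setting ∂π_H/∂q_H = 0: 110 - 2q_H - (q_W + q_A) = 0.
Willow's first-order condition: 92 - 2q_W - (q_H + q_A) = 0.
Arcadia's first-order condition: 150 - 2q_A - (q_H + q_W) = 0.
Adding the 3 first-order conditions: 352 − 4Q = 0, so Q = 88.
Back-substituting: q_H = (110 − 88) = 22, q_W = (92 − 88) = 4, q_A = (150 − 88) = 62.
Price P = 158 - 88 = 70.
Helios's profit: (70 - 48)·22 - 63 = 421.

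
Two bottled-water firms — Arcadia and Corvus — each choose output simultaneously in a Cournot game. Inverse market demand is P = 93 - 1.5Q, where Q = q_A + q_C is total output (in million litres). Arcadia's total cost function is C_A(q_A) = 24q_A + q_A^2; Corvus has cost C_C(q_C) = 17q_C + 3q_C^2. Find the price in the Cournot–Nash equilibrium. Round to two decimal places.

65.51

Arcadia's profit: π_A = (93 - 1.5Q)q_A - (24q_A + q_A²). Setting ∂π_A/∂q_A = 0: 69 - 5q_A - (3/2)(q_C) = 0.
Corvus's profit: π_C = (93 - 1.5Q)q_C - (17q_C + 3q_C²). Setting ∂π_C/∂q_C = 0: 76 - 9q_C - (3/2)(q_A) = 0.
Rearranging gives the reaction functions q_A = (69 - (3/2)q_C)/5 and q_C = (76 - (3/2)q_A)/9.
Substituting one into the other gives q_A = 676/57 and q_C = 1106/171.
Total output Q = 18.3275, so price P = 93 - (3/2)·18.3275 = 65.5088.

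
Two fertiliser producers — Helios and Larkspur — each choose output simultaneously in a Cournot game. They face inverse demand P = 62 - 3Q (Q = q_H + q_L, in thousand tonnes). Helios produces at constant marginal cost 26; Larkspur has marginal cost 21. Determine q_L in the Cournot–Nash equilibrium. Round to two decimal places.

Helios's profit: π_H = (62 - 3Q)q_H - (26q_H). Setting ∂π_H/∂q_H = 0: 36 - 6q_H - 3(q_L) = 0.
Larkspur's profit: π_L = (62 - 3Q)q_L - (21q_L). Setting ∂π_L/∂q_L = 0: 41 - 6q_L - 3(q_H) = 0.
Rearranging gives the reaction functions q_H = (36 - 3q_L)/6 and q_L = (41 - 3q_H)/6.
Solving the pair: q_H = 31/9, q_L = 46/9.

5.11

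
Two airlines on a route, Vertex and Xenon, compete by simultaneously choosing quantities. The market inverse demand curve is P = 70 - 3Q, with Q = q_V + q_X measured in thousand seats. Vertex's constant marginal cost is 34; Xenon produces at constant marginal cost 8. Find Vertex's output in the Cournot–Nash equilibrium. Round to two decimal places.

1.11

Vertex's profit: π_V = (70 - 3Q)q_V - (34q_V). Setting ∂π_V/∂q_V = 0: 36 - 6q_V - 3(q_X) = 0.
Xenon's first-order condition: 62 - 6q_X - 3(q_V) = 0.
Rearranging gives the reaction functions q_V = (36 - 3q_X)/6 and q_X = (62 - 3q_V)/6.
Solving the pair: q_V = 10/9, q_X = 88/9.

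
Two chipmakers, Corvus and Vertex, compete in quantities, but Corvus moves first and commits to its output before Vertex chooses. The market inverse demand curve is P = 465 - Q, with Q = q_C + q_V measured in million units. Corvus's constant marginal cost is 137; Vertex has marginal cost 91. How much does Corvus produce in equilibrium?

141

The follower Vertex best-responds to any q_C: π_V = (465 - Q)q_V - 91q_V.
Follower FOC: 374 - q_C - 2q_V = 0, so q_V(q_C) = (374 - q_C)/2.
Corvus substitutes q_V(q_C) into its own profit: π_C = q_C(465 - q_C - (374 - q_C)/2) - 137q_C = (278 - (1/2)q_C)q_C - 137q_C.
The leader's first-order condition 141 - q_C = 0 yields q_C = 141.
Then q_V = (374 - 141)/2 = 233/2.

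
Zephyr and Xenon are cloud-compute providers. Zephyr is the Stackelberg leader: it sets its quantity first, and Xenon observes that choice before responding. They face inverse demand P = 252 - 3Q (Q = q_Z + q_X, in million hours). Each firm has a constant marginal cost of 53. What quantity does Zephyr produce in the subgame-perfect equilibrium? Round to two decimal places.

Solve by backward induction. Given q_Z, the follower Xenon maximises π_X = (252 - 3q_Z - 3q_X)q_X - 53q_X.
Follower FOC: 199 - 3q_Z - 6q_X = 0, so q_X(q_Z) = (199 - 3q_Z)/6.
Zephyr substitutes q_X(q_Z) into its own profit: π_Z = q_Z(252 - 3q_Z - (199 - 3q_Z)/2) - 53q_Z = (305/2 - (3/2)q_Z)q_Z - 53q_Z.
Maximising: ∂π_Z/∂q_Z = 199/2 - 3q_Z = 0, giving q_Z = 199/6.
Then q_X = (199 - 3·(199/6))/6 = 199/12.

33.17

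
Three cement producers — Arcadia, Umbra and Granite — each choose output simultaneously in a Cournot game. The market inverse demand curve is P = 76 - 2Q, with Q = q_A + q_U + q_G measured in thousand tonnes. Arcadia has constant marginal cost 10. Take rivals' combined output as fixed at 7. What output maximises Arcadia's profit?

13

With rivals' combined output fixed at 7, Arcadia's profit is π_A = (76 - 2·7 - 2q_A)q_A - (10q_A) = (62 - 2q_A)q_A - (10q_A).
∂π_A/∂q_A = 52 - 4q_A = 0, so q_A = 13.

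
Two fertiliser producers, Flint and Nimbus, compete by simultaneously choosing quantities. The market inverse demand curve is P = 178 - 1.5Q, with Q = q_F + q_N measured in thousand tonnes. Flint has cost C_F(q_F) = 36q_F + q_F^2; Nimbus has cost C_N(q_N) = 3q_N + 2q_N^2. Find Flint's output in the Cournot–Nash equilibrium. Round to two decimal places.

Flint's profit: π_F = (178 - 1.5Q)q_F - (36q_F + q_F²). Setting ∂π_F/∂q_F = 0: 142 - 5q_F - (3/2)(q_N) = 0.
Nimbus's first-order condition: 175 - 7q_N - (3/2)(q_F) = 0.
Best responses: q_F = (142 - (3/2)q_N)/5, q_N = (175 - (3/2)q_F)/7.
Solving the pair: q_F = 22.3359, q_N = 20.2137.

22.34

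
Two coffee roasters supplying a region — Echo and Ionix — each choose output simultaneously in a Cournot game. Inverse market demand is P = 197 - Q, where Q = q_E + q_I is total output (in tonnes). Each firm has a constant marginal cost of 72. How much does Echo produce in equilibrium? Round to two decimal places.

41.67

Each firm earns π_i = (197 - Q)q_i - 72q_i.
First-order condition (treating rivals' output as given): 125 - 2q_i - q_j = 0.
By symmetry each firm produces the same amount; substituting q_j = q_i yields q_i = 125/3.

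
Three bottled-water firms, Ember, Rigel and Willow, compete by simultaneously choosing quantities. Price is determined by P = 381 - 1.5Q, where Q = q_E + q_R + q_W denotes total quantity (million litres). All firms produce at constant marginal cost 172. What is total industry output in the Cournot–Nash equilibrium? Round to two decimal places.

A representative firm's profit is π_i = q_i(381 - 1.5Q) - 172q_i.
First-order condition (treating rivals' output as given): 209 - 3q_i - (3/2)·Σ_{j≠i} q_j = 0.
With identical firms every q_j equals q_i, so Σ_{j≠i} q_j = 2q_i and 209 = 6q_i, giving q_i = 209/6.
Total output Q = 209/6 + 209/6 + 209/6 = 209/2.

104.50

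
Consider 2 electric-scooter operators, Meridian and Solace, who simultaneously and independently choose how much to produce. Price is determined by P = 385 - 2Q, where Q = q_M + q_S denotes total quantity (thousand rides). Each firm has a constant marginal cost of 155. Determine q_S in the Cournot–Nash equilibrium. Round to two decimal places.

38.33

A representative firm's profit is π_i = q_i(385 - 2Q) - 155q_i.
First-order condition (treating rivals' output as given): 230 - 4q_i - 2q_j = 0.
By symmetry each firm produces the same amount; substituting q_j = q_i yields q_i = 230/6 = 115/3.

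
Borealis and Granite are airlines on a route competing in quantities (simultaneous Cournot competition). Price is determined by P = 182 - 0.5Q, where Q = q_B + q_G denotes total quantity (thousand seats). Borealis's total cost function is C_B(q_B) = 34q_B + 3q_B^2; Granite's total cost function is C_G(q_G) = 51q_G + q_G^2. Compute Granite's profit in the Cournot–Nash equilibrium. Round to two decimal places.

2475.77

Borealis's profit: π_B = (182 - 0.5Q)q_B - (34q_B + 3q_B²). Setting ∂π_B/∂q_B = 0: 148 - 7q_B - (1/2)(q_G) = 0.
Granite's first-order condition: 131 - 3q_G - (1/2)(q_B) = 0.
So q_B = (148 - (1/2)q_G)/7 and q_G = (131 - (1/2)q_B)/3.
Substituting one into the other gives q_B = 1514/83 and q_G = 40.6265.
Price P = 182 - (1/2)·58.8675 = 152.5663.
Granite's profit: 152.5663·40.6265 - 51·40.6265 - 40.6265² = 2475.7695.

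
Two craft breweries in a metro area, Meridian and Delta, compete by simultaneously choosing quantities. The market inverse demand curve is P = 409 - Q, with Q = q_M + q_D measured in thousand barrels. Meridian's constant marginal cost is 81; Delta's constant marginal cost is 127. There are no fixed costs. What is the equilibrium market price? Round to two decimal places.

Meridian's profit: π_M = (409 - Q)q_M - (81q_M). Setting ∂π_M/∂q_M = 0: 328 - 2q_M - (q_D) = 0.
Delta's first-order condition: 282 - 2q_D - (q_M) = 0.
So q_M = (328 - q_D)/2 and q_D = (282 - q_M)/2.
Solving the pair: q_M = 374/3, q_D = 236/3.
Total output Q = 610/3, so price P = 409 - 610/3 = 617/3.

205.67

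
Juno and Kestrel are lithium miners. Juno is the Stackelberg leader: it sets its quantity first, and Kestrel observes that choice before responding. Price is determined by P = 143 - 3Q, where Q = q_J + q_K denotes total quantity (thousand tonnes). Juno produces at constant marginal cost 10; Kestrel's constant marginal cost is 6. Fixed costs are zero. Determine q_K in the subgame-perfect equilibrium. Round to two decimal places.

Solve by backward induction. Given q_J, the follower Kestrel maximises π_K = (143 - 3q_J - 3q_K)q_K - 6q_K.
∂π_K/∂q_K = 137 - 3q_J - 6q_K = 0 gives the reaction function q_K = (137 - 3q_J)/6.
Juno substitutes q_K(q_J) into its own profit: π_J = q_J(143 - 3q_J - (137 - 3q_J)/2) - 10q_J = (149/2 - (3/2)q_J)q_J - 10q_J.
Maximising: ∂π_J/∂q_J = 129/2 - 3q_J = 0, giving q_J = 43/2.
Then q_K = (137 - 3·(43/2))/6 = 145/12.

12.08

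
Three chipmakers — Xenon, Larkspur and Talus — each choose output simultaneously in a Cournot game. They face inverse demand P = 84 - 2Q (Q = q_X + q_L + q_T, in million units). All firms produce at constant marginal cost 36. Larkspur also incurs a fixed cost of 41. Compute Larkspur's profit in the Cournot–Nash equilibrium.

31

Each firm earns π_i = (84 - 2Q)q_i - 36q_i.
First-order condition (treating rivals' output as given): 48 - 4q_i - 2·Σ_{j≠i} q_j = 0.
With identical firms every q_j equals q_i, so Σ_{j≠i} q_j = 2q_i and 48 = 8q_i, giving q_i = 6.
Price P = 84 - 2·18 = 48.
Larkspur's profit: (48 - 36)·6 - 41 = 31.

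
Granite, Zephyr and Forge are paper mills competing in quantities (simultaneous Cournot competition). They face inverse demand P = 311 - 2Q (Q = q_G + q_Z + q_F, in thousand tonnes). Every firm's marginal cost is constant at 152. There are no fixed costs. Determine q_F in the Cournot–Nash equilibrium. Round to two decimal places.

Each firm earns π_i = (311 - 2Q)q_i - 152q_i.
First-order condition (treating rivals' output as given): 159 - 4q_i - 2·Σ_{j≠i} q_j = 0.
By symmetry each firm produces the same amount; substituting Σ_{j≠i} q_j = 2q_i yields q_i = 159/8.

19.88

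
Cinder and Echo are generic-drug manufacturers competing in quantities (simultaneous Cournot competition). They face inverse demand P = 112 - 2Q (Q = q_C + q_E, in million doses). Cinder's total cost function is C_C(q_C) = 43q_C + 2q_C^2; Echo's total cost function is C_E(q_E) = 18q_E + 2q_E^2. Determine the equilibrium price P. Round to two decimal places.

Cinder's profit: π_C = (112 - 2Q)q_C - (43q_C + 2q_C²). Setting ∂π_C/∂q_C = 0: 69 - 8q_C - 2(q_E) = 0.
Echo's first-order condition: 94 - 8q_E - 2(q_C) = 0.
Best responses: q_C = (69 - 2q_E)/8, q_E = (94 - 2q_C)/8.
Solving the pair: q_C = 91/15, q_E = 307/30.
Total output Q = 163/10, so price P = 112 - 2·(163/10) = 397/5.

79.40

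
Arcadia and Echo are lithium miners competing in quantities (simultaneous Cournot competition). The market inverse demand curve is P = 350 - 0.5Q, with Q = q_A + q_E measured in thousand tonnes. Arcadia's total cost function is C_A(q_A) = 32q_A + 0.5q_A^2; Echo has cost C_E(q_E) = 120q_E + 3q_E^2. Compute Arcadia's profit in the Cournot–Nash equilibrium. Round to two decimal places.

Arcadia's profit: π_A = (350 - 0.5Q)q_A - (32q_A + (1/2)q_A²). Setting ∂π_A/∂q_A = 0: 318 - 2q_A - (1/2)(q_E) = 0.
Echo's profit: π_E = (350 - 0.5Q)q_E - (120q_E + 3q_E²). Setting ∂π_E/∂q_E = 0: 230 - 7q_E - (1/2)(q_A) = 0.
Best responses: q_A = (318 - (1/2)q_E)/2, q_E = (230 - (1/2)q_A)/7.
Solving the pair: q_A = 153.5273, q_E = 1204/55.
Price P = 350 - (1/2)·175.4182 = 262.2909.
Arcadia's profit: 262.2909·153.5273 - 32·153.5273 - (1/2)·153.5273² = 23570.6235.

23570.62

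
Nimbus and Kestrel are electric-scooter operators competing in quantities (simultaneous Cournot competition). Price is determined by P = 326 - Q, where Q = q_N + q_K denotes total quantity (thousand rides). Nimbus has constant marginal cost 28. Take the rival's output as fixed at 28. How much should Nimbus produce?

With the rival's output fixed at 28, Nimbus's profit is π_N = (326 - 28 - q_N)q_N - (28q_N) = (298 - q_N)q_N - (28q_N).
∂π_N/∂q_N = 270 - 2q_N = 0, so q_N = 135.

135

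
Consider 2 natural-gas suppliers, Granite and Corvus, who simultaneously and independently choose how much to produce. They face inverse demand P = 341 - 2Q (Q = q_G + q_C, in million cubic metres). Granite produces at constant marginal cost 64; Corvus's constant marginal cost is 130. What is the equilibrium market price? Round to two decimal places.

178.33

Granite's profit: π_G = (341 - 2Q)q_G - (64q_G). Setting ∂π_G/∂q_G = 0: 277 - 4q_G - 2(q_C) = 0.
Corvus's profit: π_C = (341 - 2Q)q_C - (130q_C). Setting ∂π_C/∂q_C = 0: 211 - 4q_C - 2(q_G) = 0.
Best responses: q_G = (277 - 2q_C)/4, q_C = (211 - 2q_G)/4.
Substituting one into the other gives q_G = 343/6 and q_C = 145/6.
Total output Q = 244/3, so price P = 341 - 2·(244/3) = 535/3.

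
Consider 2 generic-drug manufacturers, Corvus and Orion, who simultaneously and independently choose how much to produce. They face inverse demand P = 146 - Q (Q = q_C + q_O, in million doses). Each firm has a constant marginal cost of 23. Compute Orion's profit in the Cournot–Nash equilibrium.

1681

A representative firm's profit is π_i = q_i(146 - Q) - 23q_i.
Setting ∂π_i/∂q_i = 0 with rivals' quantities fixed: 123 - 2q_i - q_j = 0.
By symmetry each firm produces the same amount; substituting q_j = q_i yields q_i = 123/3 = 41.
Price P = 146 - 82 = 64.
Orion's profit: (64 - 23)·41 = 1681.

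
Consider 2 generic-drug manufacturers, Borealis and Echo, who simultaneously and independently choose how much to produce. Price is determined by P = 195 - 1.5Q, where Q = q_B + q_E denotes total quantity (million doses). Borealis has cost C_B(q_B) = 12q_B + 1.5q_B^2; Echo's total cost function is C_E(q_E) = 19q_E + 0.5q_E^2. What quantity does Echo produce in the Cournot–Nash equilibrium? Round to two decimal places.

35.93

Borealis's profit: π_B = (195 - 1.5Q)q_B - (12q_B + (3/2)q_B²). Setting ∂π_B/∂q_B = 0: 183 - 6q_B - (3/2)(q_E) = 0.
Echo's profit: π_E = (195 - 1.5Q)q_E - (19q_E + (1/2)q_E²). Setting ∂π_E/∂q_E = 0: 176 - 4q_E - (3/2)(q_B) = 0.
So q_B = (183 - (3/2)q_E)/6 and q_E = (176 - (3/2)q_B)/4.
Solving the pair: q_B = 624/29, q_E = 1042/29.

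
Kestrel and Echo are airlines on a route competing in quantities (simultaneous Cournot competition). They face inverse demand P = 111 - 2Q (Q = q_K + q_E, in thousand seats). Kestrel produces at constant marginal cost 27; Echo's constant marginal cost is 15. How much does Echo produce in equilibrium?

Kestrel's profit: π_K = (111 - 2Q)q_K - (27q_K). Setting ∂π_K/∂q_K = 0: 84 - 4q_K - 2(q_E) = 0.
Echo's first-order condition: 96 - 4q_E - 2(q_K) = 0.
Rearranging gives the reaction functions q_K = (84 - 2q_E)/4 and q_E = (96 - 2q_K)/4.
Solving the pair: q_K = 12, q_E = 18.

18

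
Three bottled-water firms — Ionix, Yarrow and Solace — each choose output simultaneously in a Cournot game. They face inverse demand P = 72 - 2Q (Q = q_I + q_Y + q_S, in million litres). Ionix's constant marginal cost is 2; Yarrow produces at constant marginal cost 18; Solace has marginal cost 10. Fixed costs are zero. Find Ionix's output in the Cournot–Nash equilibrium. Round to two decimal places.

11.75

Ionix's profit: π_I = (72 - 2Q)q_I - (2q_I). Setting ∂π_I/∂q_I = 0: 70 - 4q_I - 2(q_Y + q_S) = 0.
Yarrow's first-order condition: 54 - 4q_Y - 2(q_I + q_S) = 0.
Solace's profit: π_S = (72 - 2Q)q_S - (10q_S). Setting ∂π_S/∂q_S = 0: 62 - 4q_S - 2(q_I + q_Y) = 0.
Summing all 3 equations gives 186 − 8Q = 0, hence Q = 93/4.
Back-substituting: q_I = (70 − 93/2)/2 = 47/4, q_Y = (54 − 93/2)/2 = 15/4, q_S = (62 − 93/2)/2 = 31/4.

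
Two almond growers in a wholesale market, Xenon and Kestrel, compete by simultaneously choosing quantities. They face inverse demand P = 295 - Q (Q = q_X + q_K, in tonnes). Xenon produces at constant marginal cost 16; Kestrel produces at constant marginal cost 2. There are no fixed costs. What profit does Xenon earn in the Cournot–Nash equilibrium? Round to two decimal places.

Xenon's profit: π_X = (295 - Q)q_X - (16q_X). Setting ∂π_X/∂q_X = 0: 279 - 2q_X - (q_K) = 0.
Kestrel's first-order condition: 293 - 2q_K - (q_X) = 0.
Rearranging gives the reaction functions q_X = (279 - q_K)/2 and q_K = (293 - q_X)/2.
Solving the pair: q_X = 265/3, q_K = 307/3.
Price P = 295 - 572/3 = 313/3.
Xenon's profit: (313/3 - 16)·(265/3) = 7802.7778.

7802.78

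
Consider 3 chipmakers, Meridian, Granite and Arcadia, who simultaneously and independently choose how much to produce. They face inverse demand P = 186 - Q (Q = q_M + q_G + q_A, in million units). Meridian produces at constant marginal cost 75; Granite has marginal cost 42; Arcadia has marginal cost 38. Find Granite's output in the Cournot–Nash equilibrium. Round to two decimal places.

43.25

Meridian's profit: π_M = (186 - Q)q_M - (75q_M). Setting ∂π_M/∂q_M = 0: 111 - 2q_M - (q_G + q_A) = 0.
Granite's first-order condition: 144 - 2q_G - (q_M + q_A) = 0.
Arcadia's first-order condition: 148 - 2q_A - (q_M + q_G) = 0.
Summing all 3 equations gives 403 − 4Q = 0, hence Q = 403/4.
Back-substituting: q_M = (111 − 403/4) = 41/4, q_G = (144 − 403/4) = 173/4, q_A = (148 − 403/4) = 189/4.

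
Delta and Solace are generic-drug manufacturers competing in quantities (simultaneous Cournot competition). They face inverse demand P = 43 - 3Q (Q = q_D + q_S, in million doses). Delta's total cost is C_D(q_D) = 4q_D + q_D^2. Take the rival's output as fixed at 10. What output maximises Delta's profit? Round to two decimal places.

1.13

With the rival's output fixed at 10, Delta's profit is π_D = (43 - 3·10 - 3q_D)q_D - (4q_D + q_D²) = (13 - 3q_D)q_D - (4q_D + q_D²).
∂π_D/∂q_D = 9 - 8q_D = 0, so q_D = 9/8.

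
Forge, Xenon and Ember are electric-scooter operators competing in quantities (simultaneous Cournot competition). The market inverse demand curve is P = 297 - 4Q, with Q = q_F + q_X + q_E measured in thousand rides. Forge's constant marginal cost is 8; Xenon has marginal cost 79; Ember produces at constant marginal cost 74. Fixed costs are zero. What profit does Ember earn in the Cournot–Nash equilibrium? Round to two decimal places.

410.06

Forge's profit: π_F = (297 - 4Q)q_F - (8q_F). Setting ∂π_F/∂q_F = 0: 289 - 8q_F - 4(q_X + q_E) = 0.
Xenon's first-order condition: 218 - 8q_X - 4(q_F + q_E) = 0.
Ember's profit: π_E = (297 - 4Q)q_E - (74q_E). Setting ∂π_E/∂q_E = 0: 223 - 8q_E - 4(q_F + q_X) = 0.
Summing all 3 equations gives 730 − 16Q = 0, hence Q = 365/8.
Back-substituting: q_F = (289 − 365/2)/4 = 213/8, q_X = (218 − 365/2)/4 = 71/8, q_E = (223 − 365/2)/4 = 81/8.
Price P = 297 - 4·(365/8) = 229/2.
Ember's profit: (229/2 - 74)·(81/8) = 410.0625.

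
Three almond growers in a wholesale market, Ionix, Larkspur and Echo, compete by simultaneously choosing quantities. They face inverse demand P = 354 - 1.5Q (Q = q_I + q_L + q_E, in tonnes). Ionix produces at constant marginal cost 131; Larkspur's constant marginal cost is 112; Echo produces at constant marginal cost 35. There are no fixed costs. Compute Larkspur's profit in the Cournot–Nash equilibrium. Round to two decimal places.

Ionix's profit: π_I = (354 - 1.5Q)q_I - (131q_I). Setting ∂π_I/∂q_I = 0: 223 - 3q_I - (3/2)(q_L + q_E) = 0.
Larkspur's profit: π_L = (354 - 1.5Q)q_L - (112q_L). Setting ∂π_L/∂q_L = 0: 242 - 3q_L - (3/2)(q_I + q_E) = 0.
Echo's first-order condition: 319 - 3q_E - (3/2)(q_I + q_L) = 0.
Adding the 3 conditions: 784 − 3Q − 3Q = 0, i.e. Q = 392/3.
Back-substituting: q_I = (223 − 196)/(3/2) = 18, q_L = (242 − 196)/(3/2) = 92/3, q_E = (319 − 196)/(3/2) = 82.
Price P = 354 - (3/2)·(392/3) = 158.
Larkspur's profit: (158 - 112)·(92/3) = 1410.6667.

1410.67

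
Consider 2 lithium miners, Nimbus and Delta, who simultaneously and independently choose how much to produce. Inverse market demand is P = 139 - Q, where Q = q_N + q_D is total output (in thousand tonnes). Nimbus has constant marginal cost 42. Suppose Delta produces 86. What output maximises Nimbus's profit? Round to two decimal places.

5.50

With the rival's output fixed at 86, Nimbus's profit is π_N = (139 - 86 - q_N)q_N - (42q_N) = (53 - q_N)q_N - (42q_N).
∂π_N/∂q_N = 11 - 2q_N = 0, so q_N = 11/2.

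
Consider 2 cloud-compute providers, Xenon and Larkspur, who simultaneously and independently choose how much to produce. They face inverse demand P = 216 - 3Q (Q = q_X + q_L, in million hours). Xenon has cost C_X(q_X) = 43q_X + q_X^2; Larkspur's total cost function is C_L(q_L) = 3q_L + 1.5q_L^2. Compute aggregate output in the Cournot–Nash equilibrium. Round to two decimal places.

Xenon's profit: π_X = (216 - 3Q)q_X - (43q_X + q_X²). Setting ∂π_X/∂q_X = 0: 173 - 8q_X - 3(q_L) = 0.
Larkspur's profit: π_L = (216 - 3Q)q_L - (3q_L + (3/2)q_L²). Setting ∂π_L/∂q_L = 0: 213 - 9q_L - 3(q_X) = 0.
Rearranging gives the reaction functions q_X = (173 - 3q_L)/8 and q_L = (213 - 3q_X)/9.
Substituting one into the other gives q_X = 102/7 and q_L = 395/21.
Total output Q = 102/7 + 395/21 = 701/21.

33.38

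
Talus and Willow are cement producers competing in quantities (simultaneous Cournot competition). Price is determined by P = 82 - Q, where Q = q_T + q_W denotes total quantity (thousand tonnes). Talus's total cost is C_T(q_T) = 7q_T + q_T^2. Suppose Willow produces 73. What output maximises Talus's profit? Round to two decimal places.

0.50

With the rival's output fixed at 73, Talus's profit is π_T = (82 - 73 - q_T)q_T - (7q_T + q_T²) = (9 - q_T)q_T - (7q_T + q_T²).
∂π_T/∂q_T = 2 - 4q_T = 0, so q_T = 1/2.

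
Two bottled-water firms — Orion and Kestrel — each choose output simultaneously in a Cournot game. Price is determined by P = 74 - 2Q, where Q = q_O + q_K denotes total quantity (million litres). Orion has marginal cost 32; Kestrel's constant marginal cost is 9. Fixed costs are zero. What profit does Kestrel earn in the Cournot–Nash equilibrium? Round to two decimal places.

430.22

Orion's profit: π_O = (74 - 2Q)q_O - (32q_O). Setting ∂π_O/∂q_O = 0: 42 - 4q_O - 2(q_K) = 0.
Kestrel's profit: π_K = (74 - 2Q)q_K - (9q_K). Setting ∂π_K/∂q_K = 0: 65 - 4q_K - 2(q_O) = 0.
So q_O = (42 - 2q_K)/4 and q_K = (65 - 2q_O)/4.
Substituting one into the other gives q_O = 19/6 and q_K = 44/3.
Price P = 74 - 2·(107/6) = 115/3.
Kestrel's profit: (115/3 - 9)·(44/3) = 430.2222.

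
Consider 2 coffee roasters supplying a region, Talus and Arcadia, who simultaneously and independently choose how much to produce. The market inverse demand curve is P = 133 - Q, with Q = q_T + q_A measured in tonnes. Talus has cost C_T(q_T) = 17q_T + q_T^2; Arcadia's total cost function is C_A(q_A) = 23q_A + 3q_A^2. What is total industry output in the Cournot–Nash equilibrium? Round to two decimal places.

36.84

Talus's profit: π_T = (133 - Q)q_T - (17q_T + q_T²). Setting ∂π_T/∂q_T = 0: 116 - 4q_T - (q_A) = 0.
Arcadia's first-order condition: 110 - 8q_A - (q_T) = 0.
So q_T = (116 - q_A)/4 and q_A = (110 - q_T)/8.
Solving the pair: q_T = 818/31, q_A = 324/31.
Total output Q = 818/31 + 324/31 = 1142/31.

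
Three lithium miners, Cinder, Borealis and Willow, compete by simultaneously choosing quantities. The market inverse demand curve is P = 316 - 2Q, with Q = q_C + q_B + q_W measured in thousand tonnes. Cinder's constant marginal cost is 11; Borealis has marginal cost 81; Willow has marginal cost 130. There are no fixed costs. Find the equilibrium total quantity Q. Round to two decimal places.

90.75

Cinder's profit: π_C = (316 - 2Q)q_C - (11q_C). Setting ∂π_C/∂q_C = 0: 305 - 4q_C - 2(q_B + q_W) = 0.
Borealis's first-order condition: 235 - 4q_B - 2(q_C + q_W) = 0.
Willow's profit: π_W = (316 - 2Q)q_W - (130q_W). Setting ∂π_W/∂q_W = 0: 186 - 4q_W - 2(q_C + q_B) = 0.
Adding the 3 first-order conditions: 726 − 8Q = 0, so Q = 363/4.
Back-substituting: q_C = (305 − 363/2)/2 = 247/4, q_B = (235 − 363/2)/2 = 107/4, q_W = (186 − 363/2)/2 = 9/4.
Total output Q = 247/4 + 107/4 + 9/4 = 363/4.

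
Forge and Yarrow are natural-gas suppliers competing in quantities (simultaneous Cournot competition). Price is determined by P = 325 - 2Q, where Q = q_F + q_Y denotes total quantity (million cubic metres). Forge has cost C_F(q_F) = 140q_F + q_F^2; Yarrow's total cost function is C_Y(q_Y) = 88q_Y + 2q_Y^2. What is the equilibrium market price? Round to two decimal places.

231.45

Forge's profit: π_F = (325 - 2Q)q_F - (140q_F + q_F²). Setting ∂π_F/∂q_F = 0: 185 - 6q_F - 2(q_Y) = 0.
Yarrow's first-order condition: 237 - 8q_Y - 2(q_F) = 0.
Rearranging gives the reaction functions q_F = (185 - 2q_Y)/6 and q_Y = (237 - 2q_F)/8.
Solving the pair: q_F = 503/22, q_Y = 263/11.
Total output Q = 1029/22, so price P = 325 - 2·(1029/22) = 231.4545.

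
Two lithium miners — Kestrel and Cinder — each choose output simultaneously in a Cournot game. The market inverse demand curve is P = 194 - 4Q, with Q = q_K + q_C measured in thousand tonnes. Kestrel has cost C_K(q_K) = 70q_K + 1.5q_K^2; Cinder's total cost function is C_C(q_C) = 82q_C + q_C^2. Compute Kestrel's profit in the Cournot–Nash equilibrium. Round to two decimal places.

Kestrel's profit: π_K = (194 - 4Q)q_K - (70q_K + (3/2)q_K²). Setting ∂π_K/∂q_K = 0: 124 - 11q_K - 4(q_C) = 0.
Cinder's profit: π_C = (194 - 4Q)q_C - (82q_C + q_C²). Setting ∂π_C/∂q_C = 0: 112 - 10q_C - 4(q_K) = 0.
So q_K = (124 - 4q_C)/11 and q_C = (112 - 4q_K)/10.
Solving the pair: q_K = 396/47, q_C = 368/47.
Price P = 194 - 4·(764/47) = 128.9787.
Kestrel's profit: 128.9787·(396/47) - 70·(396/47) - (3/2)(396/47)² = 390.4427.

390.44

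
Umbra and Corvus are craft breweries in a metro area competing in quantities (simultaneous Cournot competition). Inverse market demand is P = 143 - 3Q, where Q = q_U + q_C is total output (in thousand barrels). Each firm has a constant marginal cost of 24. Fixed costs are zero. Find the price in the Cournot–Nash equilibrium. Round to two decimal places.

63.67

A representative firm's profit is π_i = q_i(143 - 3Q) - 24q_i.
First-order condition (treating rivals' output as given): 119 - 6q_i - 3q_j = 0.
By symmetry each firm produces the same amount; substituting q_j = q_i yields q_i = 119/9.
Total output Q = 238/9, so price P = 143 - 3·(238/9) = 191/3.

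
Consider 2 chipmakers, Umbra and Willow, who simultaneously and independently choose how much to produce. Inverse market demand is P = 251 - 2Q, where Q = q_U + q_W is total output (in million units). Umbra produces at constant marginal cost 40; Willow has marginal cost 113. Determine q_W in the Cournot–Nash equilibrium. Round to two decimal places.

Umbra's profit: π_U = (251 - 2Q)q_U - (40q_U). Setting ∂π_U/∂q_U = 0: 211 - 4q_U - 2(q_W) = 0.
Willow's first-order condition: 138 - 4q_W - 2(q_U) = 0.
Rearranging gives the reaction functions q_U = (211 - 2q_W)/4 and q_W = (138 - 2q_U)/4.
Substituting one into the other gives q_U = 142/3 and q_W = 65/6.

10.83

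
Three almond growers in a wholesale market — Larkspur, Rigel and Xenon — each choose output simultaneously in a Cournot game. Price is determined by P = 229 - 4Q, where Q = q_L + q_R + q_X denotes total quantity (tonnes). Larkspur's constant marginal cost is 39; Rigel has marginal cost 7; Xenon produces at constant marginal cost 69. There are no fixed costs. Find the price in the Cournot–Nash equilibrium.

Larkspur's profit: π_L = (229 - 4Q)q_L - (39q_L). Setting ∂π_L/∂q_L = 0: 190 - 8q_L - 4(q_R + q_X) = 0.
Rigel's first-order condition: 222 - 8q_R - 4(q_L + q_X) = 0.
Xenon's first-order condition: 160 - 8q_X - 4(q_L + q_R) = 0.
Summing all 3 equations gives 572 − 16Q = 0, hence Q = 143/4.
Back-substituting: q_L = (190 − 143)/4 = 47/4, q_R = (222 − 143)/4 = 79/4, q_X = (160 − 143)/4 = 17/4.
Total output Q = 143/4, so price P = 229 - 4·(143/4) = 86.

86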